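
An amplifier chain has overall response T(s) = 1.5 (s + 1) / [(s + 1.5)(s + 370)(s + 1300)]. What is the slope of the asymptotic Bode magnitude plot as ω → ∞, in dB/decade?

-40 dB/decade

With 1 zero and 3 poles, the high-frequency asymptotic slope is 20 × (1 − 3) = -40 dB/decade.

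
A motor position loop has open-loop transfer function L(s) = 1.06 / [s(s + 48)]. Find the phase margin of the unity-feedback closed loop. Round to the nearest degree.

Gain crossover: |L(jω)| = 1 at ω ≈ 0.0221 rad/s.
∠L(j0.0221) = −90° − arctan(0.0221/48) ≈ -90.03°
PM = 180° + (-90.03°) = 89.97°

90°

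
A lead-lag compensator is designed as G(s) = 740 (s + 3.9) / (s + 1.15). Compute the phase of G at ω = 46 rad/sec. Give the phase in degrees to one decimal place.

∠(j46 + 3.9) = arctan(46/3.9) = 85.15°
∠(j46 + 1.15) = arctan(46/1.15) = 88.57°
∠G(j46) = 85.15° − 88.57° = -3.41°

-3.4°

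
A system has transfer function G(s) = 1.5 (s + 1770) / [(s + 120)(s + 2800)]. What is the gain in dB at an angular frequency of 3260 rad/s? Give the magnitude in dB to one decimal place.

|j3260 + 1770| = √(3260² + 1770²) = 3710
|j3260 + 120| = √(3260² + 120²) = 3262
|j3260 + 2800| = √(3260² + 2800²) = 4297
|G(j3260)| = 1.5 × 3710 / (3262 × 4297) = 0.00039691
20 log₁₀(0.00039691) = -68.03 dB

-68.0 dB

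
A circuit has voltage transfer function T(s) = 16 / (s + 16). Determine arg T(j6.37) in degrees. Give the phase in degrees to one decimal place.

∠(j6.37 + 16) = arctan(6.37/16) = 21.71°
∠T(j6.37) = −21.71° = -21.71°

-21.7°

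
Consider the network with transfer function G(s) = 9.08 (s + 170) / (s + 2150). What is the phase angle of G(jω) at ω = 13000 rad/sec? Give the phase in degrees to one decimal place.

∠(j13000 + 170) = arctan(13000/170) = 89.25°
∠(j13000 + 2150) = arctan(13000/2150) = 80.61°
∠G(j13000) = 89.25° − 80.61° = 8.64°

8.6°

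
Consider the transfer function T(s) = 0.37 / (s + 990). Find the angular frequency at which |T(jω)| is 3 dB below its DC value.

For a single-pole low-pass, the −3 dB point is at the pole: ω = 990 rad s⁻¹.

990 rad s⁻¹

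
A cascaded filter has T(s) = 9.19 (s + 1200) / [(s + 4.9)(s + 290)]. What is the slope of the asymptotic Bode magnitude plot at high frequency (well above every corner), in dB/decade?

With 1 zero and 2 poles, the high-frequency asymptotic slope is 20 × (1 − 2) = -20 dB/decade.

-20 dB/decade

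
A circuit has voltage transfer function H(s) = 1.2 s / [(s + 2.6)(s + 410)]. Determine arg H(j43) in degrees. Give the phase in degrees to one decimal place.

∠(j43) = 90.00°
∠(j43 + 2.6) = arctan(43/2.6) = 86.54°
∠(j43 + 410) = arctan(43/410) = 5.99°
∠H(j43) = 90.00° − (86.54° + 5.99°) = -2.53°

-2.5°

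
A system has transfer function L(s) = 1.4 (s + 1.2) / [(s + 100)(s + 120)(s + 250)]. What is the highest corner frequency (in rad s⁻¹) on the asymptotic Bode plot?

250 rad s⁻¹

Break frequencies occur at each pole and zero magnitude: 1.2 rad s⁻¹, 100 rad s⁻¹, 120 rad s⁻¹, 250 rad s⁻¹.
The highest is 250 rad s⁻¹.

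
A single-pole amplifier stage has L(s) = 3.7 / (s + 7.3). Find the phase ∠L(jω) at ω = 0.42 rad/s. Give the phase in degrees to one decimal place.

-3.3 deg

∠(j0.42 + 7.3) = arctan(0.42/7.3) = 3.29°
∠L(j0.42) = −3.29° = -3.29°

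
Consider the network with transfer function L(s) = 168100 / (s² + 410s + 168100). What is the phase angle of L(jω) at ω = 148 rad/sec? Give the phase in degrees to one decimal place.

∠[(j148)² + 410(j148) + 168100] = ∠[1.462e+05 + j60680] = 22.54°
∠L(j148) = −22.54° = -22.54°

-22.5 deg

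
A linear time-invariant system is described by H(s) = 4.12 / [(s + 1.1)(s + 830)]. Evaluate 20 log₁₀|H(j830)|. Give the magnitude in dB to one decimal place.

|j830 + 1.1| = √(830² + 1.1²) = 830
|j830 + 830| = √(830² + 830²) = 1174
|H(j830)| = 4.12 / (830 × 1174) = 4.2289e-06
20 log₁₀(4.2289e-06) = -107.48 dB

-107.5 dB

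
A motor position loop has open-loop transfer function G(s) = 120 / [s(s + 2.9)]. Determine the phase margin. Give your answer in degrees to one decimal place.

15.1°

Gain crossover: |G(jω)| = 1 at ω ≈ 10.8 rad/s.
∠G(j10.8) = −90° − arctan(10.8/2.9) ≈ -164.92°
PM = 180° + (-164.92°) = 15.08°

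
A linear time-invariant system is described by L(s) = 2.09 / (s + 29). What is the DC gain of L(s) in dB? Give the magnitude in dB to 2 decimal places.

-22.85 dB

L(0) = 2.09 / 29 = 0.072069
20 log₁₀(0.072069) = -22.845 dB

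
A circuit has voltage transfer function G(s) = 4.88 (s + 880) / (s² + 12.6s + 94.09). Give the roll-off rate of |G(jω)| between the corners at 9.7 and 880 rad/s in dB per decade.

In this band the factors already past their corner are: complex pole pair at ωₙ ≈ 9.7; net slope = -40 dB/decade.

-40 dB/decade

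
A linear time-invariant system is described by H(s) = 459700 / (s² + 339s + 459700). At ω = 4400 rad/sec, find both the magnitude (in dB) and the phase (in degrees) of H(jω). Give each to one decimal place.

|(j4400)² + 339(j4400) + 459700| = |-1.89e+07 + j1.4916e+06| = 1.896e+07
|H(j4400)| = 459700 / 1.896e+07 = 0.024247
20 log₁₀(0.024247) = -32.31 dB
∠[(j4400)² + 339(j4400) + 459700] = ∠[-1.89e+07 + j1.4916e+06] = 175.49°
∠H(j4400) = −175.49° = -175.49°

|H| = -32.3 dB, ∠H = -175.5°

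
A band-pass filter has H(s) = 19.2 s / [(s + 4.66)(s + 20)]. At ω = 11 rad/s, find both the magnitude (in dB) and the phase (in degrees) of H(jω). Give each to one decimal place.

|H| = -2.2 dB, ∠H = -5.9 deg

|j11| = 11
|j11 + 4.66| = √(11² + 4.66²) = 11.95
|j11 + 20| = √(11² + 20²) = 22.83
|H(j11)| = 19.2 × 11 / (11.95 × 22.83) = 0.77453
20 log₁₀(0.77453) = -2.22 dB
∠(j11) = 90.00°
∠(j11 + 4.66) = arctan(11/4.66) = 67.04°
∠(j11 + 20) = arctan(11/20) = 28.81°
∠H(j11) = 90.00° − (67.04° + 28.81°) = -5.85°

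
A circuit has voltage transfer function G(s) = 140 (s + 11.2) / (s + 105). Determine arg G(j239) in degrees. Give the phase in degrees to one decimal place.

21.0°

∠(j239 + 11.2) = arctan(239/11.2) = 87.32°
∠(j239 + 105) = arctan(239/105) = 66.28°
∠G(j239) = 87.32° − 66.28° = 21.03°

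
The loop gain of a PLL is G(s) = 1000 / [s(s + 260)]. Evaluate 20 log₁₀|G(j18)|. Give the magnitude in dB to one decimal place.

|j18 + 260| = √(18² + 260²) = 260.6
|j18| = 18
|G(j18)| = 1000 / (260.6 × 18) = 0.21316
20 log₁₀(0.21316) = -13.43 dB

-13.4 dB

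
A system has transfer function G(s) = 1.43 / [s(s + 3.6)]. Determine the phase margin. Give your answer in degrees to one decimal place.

Gain crossover: |G(jω)| = 1 at ω ≈ 0.395 rad s⁻¹.
∠G(j0.395) = −90° − arctan(0.395/3.6) ≈ -96.26°
PM = 180° + (-96.26°) = 83.74°

83.7°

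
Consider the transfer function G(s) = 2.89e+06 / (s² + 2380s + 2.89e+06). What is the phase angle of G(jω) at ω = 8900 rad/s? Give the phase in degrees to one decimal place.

∠[(j8900)² + 2380(j8900) + 2.89e+06] = ∠[-7.632e+07 + j2.1182e+07] = 164.49°
∠G(j8900) = −164.49° = -164.49°

-164.5°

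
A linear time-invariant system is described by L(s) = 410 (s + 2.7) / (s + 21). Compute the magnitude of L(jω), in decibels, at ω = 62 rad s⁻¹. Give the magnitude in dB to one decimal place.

51.8 dB

|j62 + 2.7| = √(62² + 2.7²) = 62.06
|j62 + 21| = √(62² + 21²) = 65.46
|L(j62)| = 410 × 62.06 / 65.46 = 388.7
20 log₁₀(388.7) = 51.79 dB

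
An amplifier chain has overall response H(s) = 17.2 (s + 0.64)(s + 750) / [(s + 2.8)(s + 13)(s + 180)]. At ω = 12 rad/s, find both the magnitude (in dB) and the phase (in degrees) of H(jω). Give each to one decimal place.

|j12 + 0.64| = √(12² + 0.64²) = 12.02
|j12 + 750| = √(12² + 750²) = 750.1
|j12 + 2.8| = √(12² + 2.8²) = 12.32
|j12 + 13| = √(12² + 13²) = 17.69
|j12 + 180| = √(12² + 180²) = 180.4
|H(j12)| = 17.2 × 12.02 × 750.1 / (12.32 × 17.69 × 180.4) = 3.9422
20 log₁₀(3.9422) = 11.91 dB
∠(j12 + 0.64) = arctan(12/0.64) = 86.95°
∠(j12 + 750) = arctan(12/750) = 0.92°
∠(j12 + 2.8) = arctan(12/2.8) = 76.87°
∠(j12 + 13) = arctan(12/13) = 42.71°
∠(j12 + 180) = arctan(12/180) = 3.81°
∠H(j12) = 86.95° + 0.92° − (76.87° + 42.71° + 3.81°) = -35.53°

|H| = 11.9 dB, ∠H = -35.5 deg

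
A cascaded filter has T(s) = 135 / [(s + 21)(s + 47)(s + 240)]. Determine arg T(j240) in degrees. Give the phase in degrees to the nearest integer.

-209°

∠(j240 + 21) = arctan(240/21) = 85.00°
∠(j240 + 47) = arctan(240/47) = 78.92°
∠(j240 + 240) = arctan(240/240) = 45.00°
∠T(j240) = − (85.00° + 78.92° + 45.00°) = -208.92°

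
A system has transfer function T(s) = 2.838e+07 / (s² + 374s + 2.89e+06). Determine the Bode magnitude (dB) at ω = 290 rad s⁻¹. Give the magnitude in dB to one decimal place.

20.1 dB

|(j290)² + 374(j290) + 2.89e+06| = |2.8059e+06 + j1.0846e+05| = 2.808e+06
|T(j290)| = 2.838e+07 / 2.808e+06 = 10.107
20 log₁₀(10.107) = 20.09 dB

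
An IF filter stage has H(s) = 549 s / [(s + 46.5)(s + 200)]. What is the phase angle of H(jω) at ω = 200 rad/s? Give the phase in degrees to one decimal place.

∠(j200) = 90.00°
∠(j200 + 46.5) = arctan(200/46.5) = 76.91°
∠(j200 + 200) = arctan(200/200) = 45.00°
∠H(j200) = 90.00° − (76.91° + 45.00°) = -31.91°

-31.9°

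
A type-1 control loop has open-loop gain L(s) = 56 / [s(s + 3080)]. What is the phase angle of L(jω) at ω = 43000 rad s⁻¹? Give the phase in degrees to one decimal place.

-175.9°

∠(j43000 + 3080) = arctan(43000/3080) = 85.90°
∠(j43000) = 90.00°
∠L(j43000) = − (85.90° + 90.00°) = -175.90°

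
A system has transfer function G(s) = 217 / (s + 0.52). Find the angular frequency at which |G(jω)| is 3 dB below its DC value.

For a single-pole low-pass, the −3 dB point is at the pole: ω = 0.52 rad/sec.

0.52 rad/sec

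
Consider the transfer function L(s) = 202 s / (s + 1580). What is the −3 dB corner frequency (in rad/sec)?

1580 rad/sec

For a single-pole high-pass, the −3 dB point is at the pole: ω = 1580 rad/sec.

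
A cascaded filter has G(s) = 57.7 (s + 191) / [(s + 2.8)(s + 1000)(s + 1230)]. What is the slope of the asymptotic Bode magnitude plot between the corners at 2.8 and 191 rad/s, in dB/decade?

In this band the factors already past their corner are: pole at 2.8; net slope = -20 dB/decade.

-20 dB/decade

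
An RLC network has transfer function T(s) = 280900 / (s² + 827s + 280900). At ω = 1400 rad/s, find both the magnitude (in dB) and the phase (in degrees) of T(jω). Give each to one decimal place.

|(j1400)² + 827(j1400) + 280900| = |-1.6791e+06 + j1.1578e+06| = 2.04e+06
|T(j1400)| = 280900 / 2.04e+06 = 0.13772
20 log₁₀(0.13772) = -17.22 dB
∠[(j1400)² + 827(j1400) + 280900] = ∠[-1.6791e+06 + j1.1578e+06] = 145.41°
∠T(j1400) = −145.41° = -145.41°

|T| = -17.2 dB, ∠T = -145.4°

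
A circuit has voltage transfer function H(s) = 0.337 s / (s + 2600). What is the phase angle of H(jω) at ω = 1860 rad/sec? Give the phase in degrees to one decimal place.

54.4°

∠(j1860) = 90.00°
∠(j1860 + 2600) = arctan(1860/2600) = 35.58°
∠H(j1860) = 90.00° − 35.58° = 54.42°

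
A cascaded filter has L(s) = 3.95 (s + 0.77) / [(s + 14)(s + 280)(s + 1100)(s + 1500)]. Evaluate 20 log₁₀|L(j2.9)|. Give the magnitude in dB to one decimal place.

|j2.9 + 0.77| = √(2.9² + 0.77²) = 3
|j2.9 + 14| = √(2.9² + 14²) = 14.3
|j2.9 + 280| = √(2.9² + 280²) = 280
|j2.9 + 1100| = √(2.9² + 1100²) = 1100
|j2.9 + 1500| = √(2.9² + 1500²) = 1500
|L(j2.9)| = 3.95 × 3 / (14.3 × 280 × 1100 × 1500) = 1.7942e-09
20 log₁₀(1.7942e-09) = -174.92 dB

-174.9 dB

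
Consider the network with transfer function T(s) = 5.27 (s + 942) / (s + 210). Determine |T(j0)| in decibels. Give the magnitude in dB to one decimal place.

T(0) = 5.27 × 942 / 210 = 23.64
20 log₁₀(23.64) = 27.47 dB

27.5 dB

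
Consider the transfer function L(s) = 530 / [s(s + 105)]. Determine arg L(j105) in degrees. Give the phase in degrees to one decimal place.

∠(j105 + 105) = arctan(105/105) = 45.00°
∠(j105) = 90.00°
∠L(j105) = − (45.00° + 90.00°) = -135.00°

-135.0°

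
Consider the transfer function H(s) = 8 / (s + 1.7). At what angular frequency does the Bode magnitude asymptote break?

1.7 rad/s

The single real pole at s = −1.7 gives a corner at ω = 1.7 rad/s.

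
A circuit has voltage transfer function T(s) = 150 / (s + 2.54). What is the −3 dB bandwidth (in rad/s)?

2.54 rad/s

For a single-pole low-pass, the −3 dB point is at the pole: ω = 2.54 rad/s.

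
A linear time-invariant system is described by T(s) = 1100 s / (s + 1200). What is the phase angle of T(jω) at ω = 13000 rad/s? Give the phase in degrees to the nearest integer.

5°

∠(j13000) = 90.00°
∠(j13000 + 1200) = arctan(13000/1200) = 84.73°
∠T(j13000) = 90.00° − 84.73° = 5.27°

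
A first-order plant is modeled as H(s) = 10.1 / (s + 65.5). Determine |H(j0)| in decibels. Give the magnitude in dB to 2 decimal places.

-16.24 dB

H(0) = 10.1 / 65.5 = 0.1542
20 log₁₀(0.1542) = -16.238 dB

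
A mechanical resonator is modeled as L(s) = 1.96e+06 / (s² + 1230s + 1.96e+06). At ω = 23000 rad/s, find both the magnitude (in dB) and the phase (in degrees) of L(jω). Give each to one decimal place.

|L| = -48.6 dB, ∠L = -176.9 deg

|(j23000)² + 1230(j23000) + 1.96e+06| = |-5.2704e+08 + j2.829e+07| = 5.278e+08
|L(j23000)| = 1.96e+06 / 5.278e+08 = 0.0037135
20 log₁₀(0.0037135) = -48.60 dB
∠[(j23000)² + 1230(j23000) + 1.96e+06] = ∠[-5.2704e+08 + j2.829e+07] = 176.93°
∠L(j23000) = −176.93° = -176.93°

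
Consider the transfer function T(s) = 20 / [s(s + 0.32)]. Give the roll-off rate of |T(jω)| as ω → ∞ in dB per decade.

-40 dB/decade

With 0 zeros and 2 poles, the high-frequency asymptotic slope is 20 × (0 − 2) = -40 dB/decade.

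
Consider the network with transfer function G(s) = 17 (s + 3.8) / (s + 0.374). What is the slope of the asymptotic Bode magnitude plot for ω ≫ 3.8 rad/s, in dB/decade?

With 1 zero and 1 pole, the high-frequency asymptotic slope is 20 × (1 − 1) = 0 dB/decade.

0 dB/decade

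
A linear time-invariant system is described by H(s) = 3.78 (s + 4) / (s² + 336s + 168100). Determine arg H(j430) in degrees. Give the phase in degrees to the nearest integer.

-7 deg

∠(j430 + 4) = arctan(430/4) = 89.47°
∠[(j430)² + 336(j430) + 168100] = ∠[-16800 + j1.4448e+05] = 96.63°
∠H(j430) = 89.47° − 96.63° = -7.17°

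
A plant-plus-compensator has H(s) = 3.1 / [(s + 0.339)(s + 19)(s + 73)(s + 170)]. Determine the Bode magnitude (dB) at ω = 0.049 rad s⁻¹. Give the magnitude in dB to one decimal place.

-88.3 dB

|j0.049 + 0.339| = √(0.049² + 0.339²) = 0.3425
|j0.049 + 19| = √(0.049² + 19²) = 19
|j0.049 + 73| = √(0.049² + 73²) = 73
|j0.049 + 170| = √(0.049² + 170²) = 170
|H(j0.049)| = 3.1 / (0.3425 × 19 × 73 × 170) = 3.8384e-05
20 log₁₀(3.8384e-05) = -88.32 dB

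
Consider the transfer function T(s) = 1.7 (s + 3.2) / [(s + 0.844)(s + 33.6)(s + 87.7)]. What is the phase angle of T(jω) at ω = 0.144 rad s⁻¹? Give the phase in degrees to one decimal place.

-7.4 deg

∠(j0.144 + 3.2) = arctan(0.144/3.2) = 2.58°
∠(j0.144 + 0.844) = arctan(0.144/0.844) = 9.68°
∠(j0.144 + 33.6) = arctan(0.144/33.6) = 0.25°
∠(j0.144 + 87.7) = arctan(0.144/87.7) = 0.09°
∠T(j0.144) = 2.58° − (9.68° + 0.25° + 0.09°) = -7.45°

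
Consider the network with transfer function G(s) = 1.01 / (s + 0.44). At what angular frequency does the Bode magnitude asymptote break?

The single real pole at s = −0.44 gives a corner at ω = 0.44 rad/s.

0.44 rad/s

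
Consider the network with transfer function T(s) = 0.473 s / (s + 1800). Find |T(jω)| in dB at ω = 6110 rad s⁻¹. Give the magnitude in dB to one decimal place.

|j6110| = 6110
|j6110 + 1800| = √(6110² + 1800²) = 6370
|T(j6110)| = 0.473 × 6110 / 6370 = 0.45372
20 log₁₀(0.45372) = -6.86 dB

-6.9 dB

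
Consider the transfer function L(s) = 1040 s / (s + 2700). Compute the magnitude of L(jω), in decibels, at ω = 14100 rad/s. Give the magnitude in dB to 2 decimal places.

60.18 dB

|j14100| = 1.41e+04
|j14100 + 2700| = √(14100² + 2700²) = 1.436e+04
|L(j14100)| = 1040 × 1.41e+04 / 1.436e+04 = 1021.4
20 log₁₀(1021.4) = 60.184 dB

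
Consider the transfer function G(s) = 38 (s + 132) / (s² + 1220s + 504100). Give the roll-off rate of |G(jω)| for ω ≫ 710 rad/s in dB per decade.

-20 dB/decade

With 1 zero and 2 poles, the high-frequency asymptotic slope is 20 × (1 − 2) = -20 dB/decade.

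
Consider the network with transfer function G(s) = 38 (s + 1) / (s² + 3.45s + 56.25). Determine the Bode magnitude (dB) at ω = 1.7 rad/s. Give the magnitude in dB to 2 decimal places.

|j1.7 + 1| = √(1.7² + 1²) = 1.972
|(j1.7)² + 3.45(j1.7) + 56.25| = |53.36 + j5.865| = 53.68
|G(j1.7)| = 38 × 1.972 / 53.68 = 1.3962
20 log₁₀(1.3962) = 2.899 dB

2.90 dB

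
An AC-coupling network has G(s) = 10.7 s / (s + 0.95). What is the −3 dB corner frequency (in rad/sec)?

For a single-pole high-pass, the −3 dB point is at the pole: ω = 0.95 rad/sec.

0.95 rad/sec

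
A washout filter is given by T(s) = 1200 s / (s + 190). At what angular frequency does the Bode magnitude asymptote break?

The single real pole at s = −190 gives a corner at ω = 190 rad/sec.

190 rad/sec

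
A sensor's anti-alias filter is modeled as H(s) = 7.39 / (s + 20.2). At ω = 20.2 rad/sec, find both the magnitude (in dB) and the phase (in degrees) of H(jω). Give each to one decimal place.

|H| = -11.7 dB, ∠H = -45.0°

|j20.2 + 20.2| = √(20.2² + 20.2²) = 28.57
|H(j20.2)| = 7.39 / 28.57 = 0.25869
20 log₁₀(0.25869) = -11.74 dB
∠(j20.2 + 20.2) = arctan(20.2/20.2) = 45.00°
∠H(j20.2) = −45.00° = -45.00°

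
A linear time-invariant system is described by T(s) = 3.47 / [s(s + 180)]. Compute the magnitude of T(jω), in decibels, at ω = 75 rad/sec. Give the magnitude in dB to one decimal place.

-72.5 dB

|j75 + 180| = √(75² + 180²) = 195
|j75| = 75
|T(j75)| = 3.47 / (195 × 75) = 0.00023726
20 log₁₀(0.00023726) = -72.50 dB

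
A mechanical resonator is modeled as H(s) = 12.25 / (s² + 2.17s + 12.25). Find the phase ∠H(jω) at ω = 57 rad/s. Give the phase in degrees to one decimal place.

-177.8°

∠[(j57)² + 2.17(j57) + 12.25] = ∠[-3236.8 + j123.69] = 177.81°
∠H(j57) = −177.81° = -177.81°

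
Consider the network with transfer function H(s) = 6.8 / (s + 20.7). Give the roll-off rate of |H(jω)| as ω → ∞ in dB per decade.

With 0 zeros and 1 pole, the high-frequency asymptotic slope is 20 × (0 − 1) = -20 dB/decade.

-20 dB/decade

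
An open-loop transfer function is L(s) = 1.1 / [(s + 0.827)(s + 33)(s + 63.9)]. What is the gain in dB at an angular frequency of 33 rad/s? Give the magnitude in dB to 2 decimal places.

-100.06 dB

|j33 + 0.827| = √(33² + 0.827²) = 33.01
|j33 + 33| = √(33² + 33²) = 46.67
|j33 + 63.9| = √(33² + 63.9²) = 71.92
|L(j33)| = 1.1 / (33.01 × 46.67 × 71.92) = 9.9283e-06
20 log₁₀(9.9283e-06) = -100.062 dB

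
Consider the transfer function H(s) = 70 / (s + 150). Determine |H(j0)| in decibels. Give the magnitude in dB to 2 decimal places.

H(0) = 70 / 150 = 0.46667
20 log₁₀(0.46667) = -6.620 dB

-6.62 dB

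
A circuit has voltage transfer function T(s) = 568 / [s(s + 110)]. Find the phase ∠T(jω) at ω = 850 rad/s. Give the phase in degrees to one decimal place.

-172.6 deg

∠(j850 + 110) = arctan(850/110) = 82.63°
∠(j850) = 90.00°
∠T(j850) = − (82.63° + 90.00°) = -172.63°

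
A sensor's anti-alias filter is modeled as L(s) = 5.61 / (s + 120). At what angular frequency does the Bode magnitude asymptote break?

120 rad s⁻¹

The single real pole at s = −120 gives a corner at ω = 120 rad s⁻¹.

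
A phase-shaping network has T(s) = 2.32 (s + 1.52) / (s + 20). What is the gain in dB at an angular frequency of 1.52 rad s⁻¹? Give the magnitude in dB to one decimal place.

|j1.52 + 1.52| = √(1.52² + 1.52²) = 2.15
|j1.52 + 20| = √(1.52² + 20²) = 20.06
|T(j1.52)| = 2.32 × 2.15 / 20.06 = 0.24864
20 log₁₀(0.24864) = -12.09 dB

-12.1 dB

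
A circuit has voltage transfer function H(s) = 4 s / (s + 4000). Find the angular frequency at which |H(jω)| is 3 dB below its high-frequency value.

For a single-pole high-pass, the −3 dB point is at the pole: ω = 4000 rad/s.

4000 rad/s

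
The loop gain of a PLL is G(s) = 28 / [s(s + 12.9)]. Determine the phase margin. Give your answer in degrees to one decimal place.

80.6°

Gain crossover: |G(jω)| = 1 at ω ≈ 2.14 rad s⁻¹.
∠G(j2.14) = −90° − arctan(2.14/12.9) ≈ -99.42°
PM = 180° + (-99.42°) = 80.58°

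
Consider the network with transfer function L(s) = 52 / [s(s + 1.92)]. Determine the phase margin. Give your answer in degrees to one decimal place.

15.2°

Gain crossover: |L(jω)| = 1 at ω ≈ 7.08 rad/sec.
∠L(j7.08) = −90° − arctan(7.08/1.92) ≈ -164.84°
PM = 180° + (-164.84°) = 15.16°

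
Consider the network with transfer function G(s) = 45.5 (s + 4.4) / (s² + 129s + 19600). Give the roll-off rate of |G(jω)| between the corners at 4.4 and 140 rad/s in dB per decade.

In this band the factors already past their corner are: zero at 4.4; net slope = 20 dB/decade.

20 dB/decade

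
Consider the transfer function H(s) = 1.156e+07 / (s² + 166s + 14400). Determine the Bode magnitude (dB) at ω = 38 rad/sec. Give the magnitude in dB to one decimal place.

58.1 dB

|(j38)² + 166(j38) + 14400| = |12956 + j6308| = 1.441e+04
|H(j38)| = 1.156e+07 / 1.441e+04 = 802.22
20 log₁₀(802.22) = 58.09 dB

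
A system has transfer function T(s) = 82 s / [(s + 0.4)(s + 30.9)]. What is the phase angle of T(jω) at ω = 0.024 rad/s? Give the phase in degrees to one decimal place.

∠(j0.024) = 90.00°
∠(j0.024 + 0.4) = arctan(0.024/0.4) = 3.43°
∠(j0.024 + 30.9) = arctan(0.024/30.9) = 0.04°
∠T(j0.024) = 90.00° − (3.43° + 0.04°) = 86.52°

86.5°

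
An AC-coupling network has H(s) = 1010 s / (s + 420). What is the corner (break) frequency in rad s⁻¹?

420 rad s⁻¹

The single real pole at s = −420 gives a corner at ω = 420 rad s⁻¹.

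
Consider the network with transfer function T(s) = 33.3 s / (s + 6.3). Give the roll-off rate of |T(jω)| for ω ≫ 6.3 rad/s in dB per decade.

With 1 zero and 1 pole, the high-frequency asymptotic slope is 20 × (1 − 1) = 0 dB/decade.

0 dB/decade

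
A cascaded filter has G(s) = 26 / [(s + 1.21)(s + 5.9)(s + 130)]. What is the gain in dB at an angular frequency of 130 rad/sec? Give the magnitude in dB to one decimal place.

|j130 + 1.21| = √(130² + 1.21²) = 130
|j130 + 5.9| = √(130² + 5.9²) = 130.1
|j130 + 130| = √(130² + 130²) = 183.8
|G(j130)| = 26 / (130 × 130.1 × 183.8) = 8.3592e-06
20 log₁₀(8.3592e-06) = -101.56 dB

-101.6 dB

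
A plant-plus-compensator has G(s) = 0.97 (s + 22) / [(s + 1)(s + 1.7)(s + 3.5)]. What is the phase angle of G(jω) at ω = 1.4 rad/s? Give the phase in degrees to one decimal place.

-112.1°

∠(j1.4 + 22) = arctan(1.4/22) = 3.64°
∠(j1.4 + 1) = arctan(1.4/1) = 54.46°
∠(j1.4 + 1.7) = arctan(1.4/1.7) = 39.47°
∠(j1.4 + 3.5) = arctan(1.4/3.5) = 21.80°
∠G(j1.4) = 3.64° − (54.46° + 39.47° + 21.80°) = -112.10°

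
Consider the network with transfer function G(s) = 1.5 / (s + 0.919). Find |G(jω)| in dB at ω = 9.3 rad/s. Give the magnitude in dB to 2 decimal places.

-15.89 dB

|j9.3 + 0.919| = √(9.3² + 0.919²) = 9.345
|G(j9.3)| = 1.5 / 9.345 = 0.16051
20 log₁₀(0.16051) = -15.890 dB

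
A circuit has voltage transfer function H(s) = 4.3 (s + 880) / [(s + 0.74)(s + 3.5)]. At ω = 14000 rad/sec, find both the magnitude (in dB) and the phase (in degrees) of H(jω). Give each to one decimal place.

|j14000 + 880| = √(14000² + 880²) = 1.403e+04
|j14000 + 0.74| = √(14000² + 0.74²) = 1.4e+04
|j14000 + 3.5| = √(14000² + 3.5²) = 1.4e+04
|H(j14000)| = 4.3 × 1.403e+04 / (1.4e+04 × 1.4e+04) = 0.00030775
20 log₁₀(0.00030775) = -70.24 dB
∠(j14000 + 880) = arctan(14000/880) = 86.40°
∠(j14000 + 0.74) = arctan(14000/0.74) = 90.00°
∠(j14000 + 3.5) = arctan(14000/3.5) = 89.99°
∠H(j14000) = 86.40° − (90.00° + 89.99°) = -93.58°

|H| = -70.2 dB, ∠H = -93.6 deg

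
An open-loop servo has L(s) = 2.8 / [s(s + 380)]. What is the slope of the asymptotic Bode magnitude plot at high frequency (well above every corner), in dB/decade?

-40 dB/decade

With 0 zeros and 2 poles, the high-frequency asymptotic slope is 20 × (0 − 2) = -40 dB/decade.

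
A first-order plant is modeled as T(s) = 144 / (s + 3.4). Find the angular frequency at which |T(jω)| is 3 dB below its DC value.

3.4 rad/sec

For a single-pole low-pass, the −3 dB point is at the pole: ω = 3.4 rad/sec.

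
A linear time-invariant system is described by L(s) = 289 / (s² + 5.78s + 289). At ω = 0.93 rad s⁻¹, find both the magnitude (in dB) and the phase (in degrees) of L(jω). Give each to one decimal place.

|L| = 0.0 dB, ∠L = -1.1°

|(j0.93)² + 5.78(j0.93) + 289| = |288.14 + j5.3754| = 288.2
|L(j0.93)| = 289 / 288.2 = 1.0028
20 log₁₀(1.0028) = 0.02 dB
∠[(j0.93)² + 5.78(j0.93) + 289] = ∠[288.14 + j5.3754] = 1.07°
∠L(j0.93) = −1.07° = -1.07°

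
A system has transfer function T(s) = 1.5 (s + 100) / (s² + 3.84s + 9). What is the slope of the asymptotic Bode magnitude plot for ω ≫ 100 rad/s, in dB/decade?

With 1 zero and 2 poles, the high-frequency asymptotic slope is 20 × (1 − 2) = -20 dB/decade.

-20 dB/decade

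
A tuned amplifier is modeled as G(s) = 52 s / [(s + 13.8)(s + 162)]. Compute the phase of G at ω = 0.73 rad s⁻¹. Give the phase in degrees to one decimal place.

∠(j0.73) = 90.00°
∠(j0.73 + 13.8) = arctan(0.73/13.8) = 3.03°
∠(j0.73 + 162) = arctan(0.73/162) = 0.26°
∠G(j0.73) = 90.00° − (3.03° + 0.26°) = 86.71°

86.7°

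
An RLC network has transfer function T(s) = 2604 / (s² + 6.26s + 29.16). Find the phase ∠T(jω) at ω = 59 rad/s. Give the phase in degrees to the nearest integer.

∠[(j59)² + 6.26(j59) + 29.16] = ∠[-3451.8 + j369.34] = 173.89°
∠T(j59) = −173.89° = -173.89°

-174°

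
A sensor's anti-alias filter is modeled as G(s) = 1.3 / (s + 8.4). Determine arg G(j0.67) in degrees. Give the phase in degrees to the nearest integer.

∠(j0.67 + 8.4) = arctan(0.67/8.4) = 4.56°
∠G(j0.67) = −4.56° = -4.56°

-5 deg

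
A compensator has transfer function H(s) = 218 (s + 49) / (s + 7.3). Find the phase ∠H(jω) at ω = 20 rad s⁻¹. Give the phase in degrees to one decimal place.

∠(j20 + 49) = arctan(20/49) = 22.20°
∠(j20 + 7.3) = arctan(20/7.3) = 69.95°
∠H(j20) = 22.20° − 69.95° = -47.74°

-47.7°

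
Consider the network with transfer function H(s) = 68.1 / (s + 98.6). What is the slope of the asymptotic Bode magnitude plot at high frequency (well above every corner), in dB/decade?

-20 dB/decade

With 0 zeros and 1 pole, the high-frequency asymptotic slope is 20 × (0 − 1) = -20 dB/decade.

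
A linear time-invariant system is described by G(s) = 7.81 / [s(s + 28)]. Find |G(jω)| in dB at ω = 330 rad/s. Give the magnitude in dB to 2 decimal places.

-82.92 dB

|j330 + 28| = √(330² + 28²) = 331.2
|j330| = 330
|G(j330)| = 7.81 / (331.2 × 330) = 7.146e-05
20 log₁₀(7.146e-05) = -82.919 dB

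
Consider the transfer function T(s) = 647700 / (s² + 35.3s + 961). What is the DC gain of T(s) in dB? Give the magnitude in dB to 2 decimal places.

T(0) = 647700 / 961 = 673.99
20 log₁₀(673.99) = 56.573 dB

56.57 dB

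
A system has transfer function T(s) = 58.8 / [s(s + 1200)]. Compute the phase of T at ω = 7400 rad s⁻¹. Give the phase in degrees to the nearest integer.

∠(j7400 + 1200) = arctan(7400/1200) = 80.79°
∠(j7400) = 90.00°
∠T(j7400) = − (80.79° + 90.00°) = -170.79°

-171°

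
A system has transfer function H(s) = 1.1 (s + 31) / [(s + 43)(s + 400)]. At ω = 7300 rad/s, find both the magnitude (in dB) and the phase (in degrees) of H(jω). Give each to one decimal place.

|H| = -76.5 dB, ∠H = -86.8°

|j7300 + 31| = √(7300² + 31²) = 7300
|j7300 + 43| = √(7300² + 43²) = 7300
|j7300 + 400| = √(7300² + 400²) = 7311
|H(j7300)| = 1.1 × 7300 / (7300 × 7311) = 0.00015046
20 log₁₀(0.00015046) = -76.45 dB
∠(j7300 + 31) = arctan(7300/31) = 89.76°
∠(j7300 + 43) = arctan(7300/43) = 89.66°
∠(j7300 + 400) = arctan(7300/400) = 86.86°
∠H(j7300) = 89.76° − (89.66° + 86.86°) = -86.77°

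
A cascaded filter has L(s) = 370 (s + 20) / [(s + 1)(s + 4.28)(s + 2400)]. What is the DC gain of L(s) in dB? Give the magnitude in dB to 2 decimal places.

L(0) = 370 × 20 / (1 × 4.28 × 2400) = 0.7204
20 log₁₀(0.7204) = -2.848 dB

-2.85 dB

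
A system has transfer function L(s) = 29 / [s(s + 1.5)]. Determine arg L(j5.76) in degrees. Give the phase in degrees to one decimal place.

-165.4°

∠(j5.76 + 1.5) = arctan(5.76/1.5) = 75.40°
∠(j5.76) = 90.00°
∠L(j5.76) = − (75.40° + 90.00°) = -165.40°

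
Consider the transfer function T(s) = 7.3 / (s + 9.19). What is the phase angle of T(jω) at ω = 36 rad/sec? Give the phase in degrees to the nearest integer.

-76°

∠(j36 + 9.19) = arctan(36/9.19) = 75.68°
∠T(j36) = −75.68° = -75.68°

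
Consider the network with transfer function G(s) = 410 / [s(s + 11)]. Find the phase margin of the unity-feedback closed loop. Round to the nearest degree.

Gain crossover: |G(jω)| = 1 at ω ≈ 18.8 rad/sec.
∠G(j18.8) = −90° − arctan(18.8/11) ≈ -149.69°
PM = 180° + (-149.69°) = 30.31°

30°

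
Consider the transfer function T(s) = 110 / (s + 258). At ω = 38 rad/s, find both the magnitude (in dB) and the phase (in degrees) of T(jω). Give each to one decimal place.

|T| = -7.5 dB, ∠T = -8.4°

|j38 + 258| = √(38² + 258²) = 260.8
|T(j38)| = 110 / 260.8 = 0.42181
20 log₁₀(0.42181) = -7.50 dB
∠(j38 + 258) = arctan(38/258) = 8.38°
∠T(j38) = −8.38° = -8.38°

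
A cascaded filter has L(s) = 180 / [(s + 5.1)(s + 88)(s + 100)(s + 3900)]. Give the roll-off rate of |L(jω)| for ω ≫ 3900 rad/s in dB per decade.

With 0 zeros and 4 poles, the high-frequency asymptotic slope is 20 × (0 − 4) = -80 dB/decade.

-80 dB/decade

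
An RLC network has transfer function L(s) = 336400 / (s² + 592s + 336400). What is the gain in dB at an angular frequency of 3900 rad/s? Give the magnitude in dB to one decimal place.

-33.0 dB

|(j3900)² + 592(j3900) + 336400| = |-1.4874e+07 + j2.3088e+06| = 1.505e+07
|L(j3900)| = 336400 / 1.505e+07 = 0.02235
20 log₁₀(0.02235) = -33.01 dB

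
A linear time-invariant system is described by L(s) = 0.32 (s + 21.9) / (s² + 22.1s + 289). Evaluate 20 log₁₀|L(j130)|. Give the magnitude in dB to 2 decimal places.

-52.03 dB

|j130 + 21.9| = √(130² + 21.9²) = 131.8
|(j130)² + 22.1(j130) + 289| = |-16611 + j2873| = 1.686e+04
|L(j130)| = 0.32 × 131.8 / 1.686e+04 = 0.0025025
20 log₁₀(0.0025025) = -52.033 dB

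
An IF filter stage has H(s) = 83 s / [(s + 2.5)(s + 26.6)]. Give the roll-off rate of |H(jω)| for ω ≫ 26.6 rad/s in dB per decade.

-20 dB/decade

With 1 zero and 2 poles, the high-frequency asymptotic slope is 20 × (1 − 2) = -20 dB/decade.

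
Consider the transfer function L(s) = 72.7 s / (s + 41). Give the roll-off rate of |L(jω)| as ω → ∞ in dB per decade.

0 dB/decade

With 1 zero and 1 pole, the high-frequency asymptotic slope is 20 × (1 − 1) = 0 dB/decade.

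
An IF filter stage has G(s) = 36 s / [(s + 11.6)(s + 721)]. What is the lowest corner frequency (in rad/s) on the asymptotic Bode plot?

11.6 rad/s

Break frequencies occur at each pole and zero magnitude: 11.6 rad/s, 721 rad/s.
The lowest is 11.6 rad/s.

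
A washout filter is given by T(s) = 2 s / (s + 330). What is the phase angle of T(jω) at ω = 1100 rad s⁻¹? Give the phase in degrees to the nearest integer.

17°

∠(j1100) = 90.00°
∠(j1100 + 330) = arctan(1100/330) = 73.30°
∠T(j1100) = 90.00° − 73.30° = 16.70°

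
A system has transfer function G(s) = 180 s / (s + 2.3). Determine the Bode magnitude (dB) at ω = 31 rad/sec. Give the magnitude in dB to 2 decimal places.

|j31| = 31
|j31 + 2.3| = √(31² + 2.3²) = 31.09
|G(j31)| = 180 × 31 / 31.09 = 179.51
20 log₁₀(179.51) = 45.082 dB

45.08 dB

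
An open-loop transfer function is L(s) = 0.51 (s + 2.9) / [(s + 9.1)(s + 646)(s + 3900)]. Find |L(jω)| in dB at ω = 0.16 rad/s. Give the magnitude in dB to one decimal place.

|j0.16 + 2.9| = √(0.16² + 2.9²) = 2.904
|j0.16 + 9.1| = √(0.16² + 9.1²) = 9.101
|j0.16 + 646| = √(0.16² + 646²) = 646
|j0.16 + 3900| = √(0.16² + 3900²) = 3900
|L(j0.16)| = 0.51 × 2.904 / (9.101 × 646 × 3900) = 6.4599e-08
20 log₁₀(6.4599e-08) = -143.80 dB

-143.8 dB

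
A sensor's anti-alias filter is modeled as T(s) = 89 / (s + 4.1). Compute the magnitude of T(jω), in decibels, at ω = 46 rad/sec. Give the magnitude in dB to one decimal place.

|j46 + 4.1| = √(46² + 4.1²) = 46.18
|T(j46)| = 89 / 46.18 = 1.9271
20 log₁₀(1.9271) = 5.70 dB

5.7 dB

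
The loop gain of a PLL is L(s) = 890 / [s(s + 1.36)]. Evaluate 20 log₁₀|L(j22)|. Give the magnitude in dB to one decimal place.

|j22 + 1.36| = √(22² + 1.36²) = 22.04
|j22| = 22
|L(j22)| = 890 / (22.04 × 22) = 1.8353
20 log₁₀(1.8353) = 5.27 dB

5.3 dB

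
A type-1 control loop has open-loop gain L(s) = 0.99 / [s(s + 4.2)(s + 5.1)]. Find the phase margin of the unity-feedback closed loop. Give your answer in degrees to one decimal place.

Gain crossover: |L(jω)| = 1 at ω ≈ 0.0462 rad/s.
∠L(j0.0462) = −90° − arctan(0.0462/4.2) − arctan(0.0462/5.1) ≈ -91.15°
PM = 180° + (-91.15°) = 88.85°

88.9°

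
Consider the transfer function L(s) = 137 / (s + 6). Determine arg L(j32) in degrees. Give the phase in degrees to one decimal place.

∠(j32 + 6) = arctan(32/6) = 79.38°
∠L(j32) = −79.38° = -79.38°

-79.4°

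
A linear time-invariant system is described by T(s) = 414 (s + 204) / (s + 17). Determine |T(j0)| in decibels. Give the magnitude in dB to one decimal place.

T(0) = 414 × 204 / 17 = 4968
20 log₁₀(4968) = 73.92 dB

73.9 dB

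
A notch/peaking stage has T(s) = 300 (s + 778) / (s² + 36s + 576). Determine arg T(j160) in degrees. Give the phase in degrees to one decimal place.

∠(j160 + 778) = arctan(160/778) = 11.62°
∠[(j160)² + 36(j160) + 576] = ∠[-25024 + j5760] = 167.04°
∠T(j160) = 11.62° − 167.04° = -155.42°

-155.4 deg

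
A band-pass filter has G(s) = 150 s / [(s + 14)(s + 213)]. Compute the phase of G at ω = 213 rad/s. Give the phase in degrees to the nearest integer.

∠(j213) = 90.00°
∠(j213 + 14) = arctan(213/14) = 86.24°
∠(j213 + 213) = arctan(213/213) = 45.00°
∠G(j213) = 90.00° − (86.24° + 45.00°) = -41.24°

-41°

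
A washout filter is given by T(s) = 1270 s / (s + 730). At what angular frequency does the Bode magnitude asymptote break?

The single real pole at s = −730 gives a corner at ω = 730 rad s⁻¹.

730 rad s⁻¹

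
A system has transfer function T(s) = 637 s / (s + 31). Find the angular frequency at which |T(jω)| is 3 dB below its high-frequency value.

31 rad/s

For a single-pole high-pass, the −3 dB point is at the pole: ω = 31 rad/s.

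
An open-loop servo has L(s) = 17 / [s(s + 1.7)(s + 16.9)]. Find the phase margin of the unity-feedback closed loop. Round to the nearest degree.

Gain crossover: |L(jω)| = 1 at ω ≈ 0.562 rad s⁻¹.
∠L(j0.562) = −90° − arctan(0.562/1.7) − arctan(0.562/16.9) ≈ -110.18°
PM = 180° + (-110.18°) = 69.82°

70°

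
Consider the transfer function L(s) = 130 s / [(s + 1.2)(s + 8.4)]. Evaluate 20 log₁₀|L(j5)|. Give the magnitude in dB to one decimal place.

22.2 dB

|j5| = 5
|j5 + 1.2| = √(5² + 1.2²) = 5.142
|j5 + 8.4| = √(5² + 8.4²) = 9.775
|L(j5)| = 130 × 5 / (5.142 × 9.775) = 12.931
20 log₁₀(12.931) = 22.23 dB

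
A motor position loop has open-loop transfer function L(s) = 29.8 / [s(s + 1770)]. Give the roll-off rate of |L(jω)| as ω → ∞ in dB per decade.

-40 dB/decade

With 0 zeros and 2 poles, the high-frequency asymptotic slope is 20 × (0 − 2) = -40 dB/decade.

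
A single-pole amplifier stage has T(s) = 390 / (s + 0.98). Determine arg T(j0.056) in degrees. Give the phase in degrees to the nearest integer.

-3°

∠(j0.056 + 0.98) = arctan(0.056/0.98) = 3.27°
∠T(j0.056) = −3.27° = -3.27°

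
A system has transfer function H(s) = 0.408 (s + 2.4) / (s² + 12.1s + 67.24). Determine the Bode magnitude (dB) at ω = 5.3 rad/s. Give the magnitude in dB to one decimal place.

|j5.3 + 2.4| = √(5.3² + 2.4²) = 5.818
|(j5.3)² + 12.1(j5.3) + 67.24| = |39.15 + j64.13| = 75.14
|H(j5.3)| = 0.408 × 5.818 / 75.14 = 0.031593
20 log₁₀(0.031593) = -30.01 dB

-30.0 dB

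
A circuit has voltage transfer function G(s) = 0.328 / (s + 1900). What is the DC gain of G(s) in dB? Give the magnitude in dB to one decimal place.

-75.3 dB

G(0) = 0.328 / 1900 = 0.00017263
20 log₁₀(0.00017263) = -75.26 dB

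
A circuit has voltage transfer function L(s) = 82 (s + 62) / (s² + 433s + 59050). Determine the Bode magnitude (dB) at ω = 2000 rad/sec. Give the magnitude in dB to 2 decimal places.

|j2000 + 62| = √(2000² + 62²) = 2001
|(j2000)² + 433(j2000) + 59050| = |-3.941e+06 + j8.66e+05| = 4.035e+06
|L(j2000)| = 82 × 2001 / 4.035e+06 = 0.040664
20 log₁₀(0.040664) = -27.816 dB

-27.82 dB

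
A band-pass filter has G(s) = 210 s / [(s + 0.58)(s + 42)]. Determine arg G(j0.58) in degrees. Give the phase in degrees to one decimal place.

44.2 deg

∠(j0.58) = 90.00°
∠(j0.58 + 0.58) = arctan(0.58/0.58) = 45.00°
∠(j0.58 + 42) = arctan(0.58/42) = 0.79°
∠G(j0.58) = 90.00° − (45.00° + 0.79°) = 44.21°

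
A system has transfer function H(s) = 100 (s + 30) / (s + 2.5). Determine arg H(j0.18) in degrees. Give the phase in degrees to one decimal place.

-3.8°

∠(j0.18 + 30) = arctan(0.18/30) = 0.34°
∠(j0.18 + 2.5) = arctan(0.18/2.5) = 4.12°
∠H(j0.18) = 0.34° − 4.12° = -3.77°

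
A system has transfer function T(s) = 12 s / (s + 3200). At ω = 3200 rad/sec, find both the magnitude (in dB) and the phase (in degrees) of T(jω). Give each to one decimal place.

|j3200| = 3200
|j3200 + 3200| = √(3200² + 3200²) = 4525
|T(j3200)| = 12 × 3200 / 4525 = 8.4853
20 log₁₀(8.4853) = 18.57 dB
∠(j3200) = 90.00°
∠(j3200 + 3200) = arctan(3200/3200) = 45.00°
∠T(j3200) = 90.00° − 45.00° = 45.00°

|T| = 18.6 dB, ∠T = 45.0°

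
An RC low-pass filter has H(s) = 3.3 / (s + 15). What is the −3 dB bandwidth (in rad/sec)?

For a single-pole low-pass, the −3 dB point is at the pole: ω = 15 rad/sec.

15 rad/sec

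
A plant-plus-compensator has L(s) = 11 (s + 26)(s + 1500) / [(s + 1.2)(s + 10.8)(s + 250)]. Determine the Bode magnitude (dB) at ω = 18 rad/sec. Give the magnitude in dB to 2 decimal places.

|j18 + 26| = √(18² + 26²) = 31.62
|j18 + 1500| = √(18² + 1500²) = 1500
|j18 + 1.2| = √(18² + 1.2²) = 18.04
|j18 + 10.8| = √(18² + 10.8²) = 20.99
|j18 + 250| = √(18² + 250²) = 250.6
|L(j18)| = 11 × 31.62 × 1500 / (18.04 × 20.99 × 250.6) = 5.4976
20 log₁₀(5.4976) = 14.803 dB

14.80 dB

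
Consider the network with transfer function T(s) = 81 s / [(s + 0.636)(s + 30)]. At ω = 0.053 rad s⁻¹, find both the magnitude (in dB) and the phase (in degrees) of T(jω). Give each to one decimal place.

|T| = -13.0 dB, ∠T = 85.1°

|j0.053| = 0.053
|j0.053 + 0.636| = √(0.053² + 0.636²) = 0.6382
|j0.053 + 30| = √(0.053² + 30²) = 30
|T(j0.053)| = 81 × 0.053 / (0.6382 × 30) = 0.22422
20 log₁₀(0.22422) = -12.99 dB
∠(j0.053) = 90.00°
∠(j0.053 + 0.636) = arctan(0.053/0.636) = 4.76°
∠(j0.053 + 30) = arctan(0.053/30) = 0.10°
∠T(j0.053) = 90.00° − (4.76° + 0.10°) = 85.14°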